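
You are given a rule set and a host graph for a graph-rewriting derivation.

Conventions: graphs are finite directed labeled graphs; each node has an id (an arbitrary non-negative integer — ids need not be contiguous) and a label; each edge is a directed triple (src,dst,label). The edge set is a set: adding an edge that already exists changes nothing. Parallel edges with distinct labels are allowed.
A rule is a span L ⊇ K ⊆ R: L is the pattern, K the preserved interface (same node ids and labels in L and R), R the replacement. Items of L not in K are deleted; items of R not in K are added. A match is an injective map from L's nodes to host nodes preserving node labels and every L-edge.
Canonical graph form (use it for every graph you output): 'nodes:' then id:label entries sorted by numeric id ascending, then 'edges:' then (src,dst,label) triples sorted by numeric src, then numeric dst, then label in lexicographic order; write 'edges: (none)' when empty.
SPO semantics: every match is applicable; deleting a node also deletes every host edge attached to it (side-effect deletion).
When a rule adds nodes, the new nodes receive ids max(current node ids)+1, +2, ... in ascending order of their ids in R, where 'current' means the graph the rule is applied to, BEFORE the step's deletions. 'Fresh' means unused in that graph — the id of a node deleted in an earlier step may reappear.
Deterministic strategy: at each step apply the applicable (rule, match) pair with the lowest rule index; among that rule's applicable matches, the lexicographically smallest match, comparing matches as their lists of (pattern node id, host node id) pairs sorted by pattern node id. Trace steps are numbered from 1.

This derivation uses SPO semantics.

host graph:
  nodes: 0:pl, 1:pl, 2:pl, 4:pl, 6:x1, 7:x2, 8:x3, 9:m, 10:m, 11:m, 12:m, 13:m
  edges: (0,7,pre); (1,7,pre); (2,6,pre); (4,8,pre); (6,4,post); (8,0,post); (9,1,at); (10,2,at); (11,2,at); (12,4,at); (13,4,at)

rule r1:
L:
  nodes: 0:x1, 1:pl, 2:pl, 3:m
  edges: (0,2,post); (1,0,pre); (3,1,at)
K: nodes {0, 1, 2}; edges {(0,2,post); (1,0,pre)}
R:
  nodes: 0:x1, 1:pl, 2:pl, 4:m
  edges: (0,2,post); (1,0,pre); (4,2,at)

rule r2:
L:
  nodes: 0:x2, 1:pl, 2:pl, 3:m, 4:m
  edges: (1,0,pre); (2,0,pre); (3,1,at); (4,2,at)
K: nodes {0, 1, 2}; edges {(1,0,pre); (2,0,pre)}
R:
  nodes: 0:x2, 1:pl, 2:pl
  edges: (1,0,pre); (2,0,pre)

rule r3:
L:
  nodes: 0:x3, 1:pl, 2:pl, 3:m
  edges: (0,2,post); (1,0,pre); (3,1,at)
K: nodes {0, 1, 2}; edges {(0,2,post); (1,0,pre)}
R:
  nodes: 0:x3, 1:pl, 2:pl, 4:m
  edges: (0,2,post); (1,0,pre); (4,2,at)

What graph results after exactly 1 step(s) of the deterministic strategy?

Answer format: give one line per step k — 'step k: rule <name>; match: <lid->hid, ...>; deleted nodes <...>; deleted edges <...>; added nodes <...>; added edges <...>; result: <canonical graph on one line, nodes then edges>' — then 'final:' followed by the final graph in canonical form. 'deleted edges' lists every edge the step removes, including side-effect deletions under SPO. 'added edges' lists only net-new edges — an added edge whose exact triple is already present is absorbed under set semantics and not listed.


step 1: rule r1; match: 0->6, 1->2, 2->4, 3->10; deleted nodes 10; deleted edges (10,2,at); added nodes 14; added edges (14,4,at); result: nodes: 0:pl, 1:pl, 2:pl, 4:pl, 6:x1, 7:x2, 8:x3, 9:m, 11:m, 12:m, 13:m, 14:m edges: (0,7,pre); (1,7,pre); (2,6,pre); (4,8,pre); (6,4,post); (8,0,post); (9,1,at); (11,2,at); (12,4,at); (13,4,at); (14,4,at)
final:
nodes: 0:pl, 1:pl, 2:pl, 4:pl, 6:x1, 7:x2, 8:x3, 9:m, 11:m, 12:m, 13:m, 14:m
edges: (0,7,pre); (1,7,pre); (2,6,pre); (4,8,pre); (6,4,post); (8,0,post); (9,1,at); (11,2,at); (12,4,at); (13,4,at); (14,4,at)


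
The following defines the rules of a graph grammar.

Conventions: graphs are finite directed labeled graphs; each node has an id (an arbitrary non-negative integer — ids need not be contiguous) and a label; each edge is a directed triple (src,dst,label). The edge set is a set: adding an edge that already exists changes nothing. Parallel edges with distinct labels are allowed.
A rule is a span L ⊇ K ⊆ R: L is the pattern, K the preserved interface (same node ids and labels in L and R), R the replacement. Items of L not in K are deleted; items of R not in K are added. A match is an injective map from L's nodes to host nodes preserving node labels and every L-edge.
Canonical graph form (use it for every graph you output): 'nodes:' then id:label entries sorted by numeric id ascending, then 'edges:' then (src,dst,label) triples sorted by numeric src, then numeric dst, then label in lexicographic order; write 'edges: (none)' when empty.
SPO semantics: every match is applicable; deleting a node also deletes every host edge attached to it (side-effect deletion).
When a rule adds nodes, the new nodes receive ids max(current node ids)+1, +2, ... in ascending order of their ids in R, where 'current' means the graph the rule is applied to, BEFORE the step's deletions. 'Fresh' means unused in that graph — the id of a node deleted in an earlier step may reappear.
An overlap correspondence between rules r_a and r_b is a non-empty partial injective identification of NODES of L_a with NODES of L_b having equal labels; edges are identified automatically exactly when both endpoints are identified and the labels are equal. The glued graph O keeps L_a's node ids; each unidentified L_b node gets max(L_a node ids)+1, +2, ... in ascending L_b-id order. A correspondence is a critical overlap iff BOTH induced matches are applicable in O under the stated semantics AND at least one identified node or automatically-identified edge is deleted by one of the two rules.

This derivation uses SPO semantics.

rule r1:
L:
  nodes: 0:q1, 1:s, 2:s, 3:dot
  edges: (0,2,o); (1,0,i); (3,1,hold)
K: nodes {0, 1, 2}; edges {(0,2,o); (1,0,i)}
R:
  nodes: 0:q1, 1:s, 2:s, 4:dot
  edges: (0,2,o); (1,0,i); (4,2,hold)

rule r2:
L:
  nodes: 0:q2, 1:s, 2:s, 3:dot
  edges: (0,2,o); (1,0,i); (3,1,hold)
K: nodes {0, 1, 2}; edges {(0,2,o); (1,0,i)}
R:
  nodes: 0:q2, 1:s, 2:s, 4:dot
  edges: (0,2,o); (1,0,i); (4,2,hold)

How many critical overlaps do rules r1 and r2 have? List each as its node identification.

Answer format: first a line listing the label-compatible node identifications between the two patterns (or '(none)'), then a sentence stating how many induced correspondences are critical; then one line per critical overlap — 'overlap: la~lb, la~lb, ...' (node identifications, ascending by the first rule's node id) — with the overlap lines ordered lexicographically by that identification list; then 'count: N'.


label-compatible node identifications between L(r1) and L(r2): 1~1, 1~2, 2~1, 2~2, 3~3
7 of the induced correspondences are critical overlaps of r1 and r2.
overlap: 1~1, 2~2, 3~3
overlap: 1~1, 3~3
overlap: 1~2, 2~1, 3~3
overlap: 1~2, 3~3
overlap: 2~1, 3~3
overlap: 2~2, 3~3
overlap: 3~3
count: 7


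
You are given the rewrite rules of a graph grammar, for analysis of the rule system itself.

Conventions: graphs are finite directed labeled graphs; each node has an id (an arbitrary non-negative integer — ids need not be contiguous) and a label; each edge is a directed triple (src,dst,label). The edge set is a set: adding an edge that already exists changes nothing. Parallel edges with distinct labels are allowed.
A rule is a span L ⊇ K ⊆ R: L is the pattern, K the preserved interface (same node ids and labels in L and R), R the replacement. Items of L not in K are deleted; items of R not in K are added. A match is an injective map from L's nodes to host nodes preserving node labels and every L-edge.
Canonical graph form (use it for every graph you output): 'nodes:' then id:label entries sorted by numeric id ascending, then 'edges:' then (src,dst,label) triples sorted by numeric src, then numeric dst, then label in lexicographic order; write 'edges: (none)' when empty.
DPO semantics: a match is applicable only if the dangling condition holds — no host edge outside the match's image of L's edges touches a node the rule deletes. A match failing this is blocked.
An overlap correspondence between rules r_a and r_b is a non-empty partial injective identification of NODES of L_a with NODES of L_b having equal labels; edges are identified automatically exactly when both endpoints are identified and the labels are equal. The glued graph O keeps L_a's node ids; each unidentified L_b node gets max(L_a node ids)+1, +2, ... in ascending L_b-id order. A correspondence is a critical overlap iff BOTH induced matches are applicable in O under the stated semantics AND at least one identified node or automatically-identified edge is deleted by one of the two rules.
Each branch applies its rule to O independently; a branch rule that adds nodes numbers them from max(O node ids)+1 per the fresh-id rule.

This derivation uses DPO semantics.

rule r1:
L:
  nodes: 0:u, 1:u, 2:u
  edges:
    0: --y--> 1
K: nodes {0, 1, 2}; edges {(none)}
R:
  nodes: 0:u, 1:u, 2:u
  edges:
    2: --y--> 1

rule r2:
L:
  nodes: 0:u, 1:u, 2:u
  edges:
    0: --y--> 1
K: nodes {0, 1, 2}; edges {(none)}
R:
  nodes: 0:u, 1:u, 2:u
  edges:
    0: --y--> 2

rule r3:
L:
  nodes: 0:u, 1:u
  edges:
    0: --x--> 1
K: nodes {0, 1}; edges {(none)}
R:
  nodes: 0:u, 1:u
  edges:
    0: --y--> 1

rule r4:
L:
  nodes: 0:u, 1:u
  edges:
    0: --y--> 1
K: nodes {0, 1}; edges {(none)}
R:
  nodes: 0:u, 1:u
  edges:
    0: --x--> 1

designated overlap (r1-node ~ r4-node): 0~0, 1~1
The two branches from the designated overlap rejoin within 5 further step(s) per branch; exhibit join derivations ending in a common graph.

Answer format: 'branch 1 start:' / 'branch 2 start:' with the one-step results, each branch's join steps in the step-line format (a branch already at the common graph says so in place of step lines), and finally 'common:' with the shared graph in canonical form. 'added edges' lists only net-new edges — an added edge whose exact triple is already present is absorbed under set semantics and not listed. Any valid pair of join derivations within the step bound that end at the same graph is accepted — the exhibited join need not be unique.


branch 1 start:
nodes: 0:u, 1:u, 2:u
edges: (2,1,y)
branch 2 start:
nodes: 0:u, 1:u, 2:u
edges: (0,1,x)
branch 1 step 1: rule r1; match: 0->2, 1->1, 2->0; deleted nodes (none); deleted edges (2,1,y); added nodes (none); added edges (0,1,y); result: nodes: 0:u, 1:u, 2:u edges: (0,1,y)
branch 2 step 1: rule r3; match: 0->0, 1->1; deleted nodes (none); deleted edges (0,1,x); added nodes (none); added edges (0,1,y); result: nodes: 0:u, 1:u, 2:u edges: (0,1,y)
common:
nodes: 0:u, 1:u, 2:u
edges: (0,1,y)


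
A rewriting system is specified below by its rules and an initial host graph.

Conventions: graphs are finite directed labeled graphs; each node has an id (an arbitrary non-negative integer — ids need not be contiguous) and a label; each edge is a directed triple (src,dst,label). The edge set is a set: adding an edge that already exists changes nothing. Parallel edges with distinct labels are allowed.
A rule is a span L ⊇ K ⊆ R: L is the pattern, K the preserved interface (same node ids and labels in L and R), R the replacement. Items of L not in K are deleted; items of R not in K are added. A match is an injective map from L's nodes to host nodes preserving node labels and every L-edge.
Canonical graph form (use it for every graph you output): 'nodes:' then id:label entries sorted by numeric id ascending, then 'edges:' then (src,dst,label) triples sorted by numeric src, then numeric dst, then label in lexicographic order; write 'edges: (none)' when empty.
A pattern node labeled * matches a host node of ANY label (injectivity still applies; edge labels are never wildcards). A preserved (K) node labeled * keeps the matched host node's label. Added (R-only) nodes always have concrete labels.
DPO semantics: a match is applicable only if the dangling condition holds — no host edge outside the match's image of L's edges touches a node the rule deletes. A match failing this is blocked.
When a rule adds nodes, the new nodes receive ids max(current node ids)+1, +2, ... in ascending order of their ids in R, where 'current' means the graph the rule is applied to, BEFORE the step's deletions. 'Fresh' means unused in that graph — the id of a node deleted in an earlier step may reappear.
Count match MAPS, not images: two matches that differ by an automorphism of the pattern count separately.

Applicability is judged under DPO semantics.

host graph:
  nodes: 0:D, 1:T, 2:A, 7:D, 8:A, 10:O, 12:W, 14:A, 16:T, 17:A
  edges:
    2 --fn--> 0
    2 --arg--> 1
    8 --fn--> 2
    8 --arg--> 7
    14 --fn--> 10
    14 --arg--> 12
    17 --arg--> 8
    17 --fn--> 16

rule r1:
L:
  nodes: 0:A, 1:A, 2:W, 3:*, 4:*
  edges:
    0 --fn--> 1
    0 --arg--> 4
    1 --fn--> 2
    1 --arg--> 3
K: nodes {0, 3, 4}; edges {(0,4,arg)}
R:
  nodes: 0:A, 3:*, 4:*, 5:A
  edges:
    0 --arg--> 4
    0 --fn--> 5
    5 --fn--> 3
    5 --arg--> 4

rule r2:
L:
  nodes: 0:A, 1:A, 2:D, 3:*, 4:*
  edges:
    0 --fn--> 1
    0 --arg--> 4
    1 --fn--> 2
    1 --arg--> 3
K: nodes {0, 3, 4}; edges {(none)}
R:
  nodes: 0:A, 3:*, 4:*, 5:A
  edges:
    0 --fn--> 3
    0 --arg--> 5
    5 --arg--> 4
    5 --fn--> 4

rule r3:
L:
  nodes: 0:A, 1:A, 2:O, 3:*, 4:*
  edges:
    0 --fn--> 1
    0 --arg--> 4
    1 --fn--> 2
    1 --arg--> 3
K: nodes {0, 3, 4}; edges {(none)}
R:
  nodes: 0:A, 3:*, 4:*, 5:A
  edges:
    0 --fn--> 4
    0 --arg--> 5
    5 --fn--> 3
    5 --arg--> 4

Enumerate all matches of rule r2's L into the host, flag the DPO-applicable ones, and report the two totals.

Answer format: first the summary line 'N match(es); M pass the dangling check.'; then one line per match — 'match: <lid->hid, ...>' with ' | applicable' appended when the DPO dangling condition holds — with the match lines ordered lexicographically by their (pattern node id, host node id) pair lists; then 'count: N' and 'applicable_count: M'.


1 match(es); 1 pass the dangling check.
match: 0->8, 1->2, 2->0, 3->1, 4->7 | applicable
count: 1
applicable_count: 1


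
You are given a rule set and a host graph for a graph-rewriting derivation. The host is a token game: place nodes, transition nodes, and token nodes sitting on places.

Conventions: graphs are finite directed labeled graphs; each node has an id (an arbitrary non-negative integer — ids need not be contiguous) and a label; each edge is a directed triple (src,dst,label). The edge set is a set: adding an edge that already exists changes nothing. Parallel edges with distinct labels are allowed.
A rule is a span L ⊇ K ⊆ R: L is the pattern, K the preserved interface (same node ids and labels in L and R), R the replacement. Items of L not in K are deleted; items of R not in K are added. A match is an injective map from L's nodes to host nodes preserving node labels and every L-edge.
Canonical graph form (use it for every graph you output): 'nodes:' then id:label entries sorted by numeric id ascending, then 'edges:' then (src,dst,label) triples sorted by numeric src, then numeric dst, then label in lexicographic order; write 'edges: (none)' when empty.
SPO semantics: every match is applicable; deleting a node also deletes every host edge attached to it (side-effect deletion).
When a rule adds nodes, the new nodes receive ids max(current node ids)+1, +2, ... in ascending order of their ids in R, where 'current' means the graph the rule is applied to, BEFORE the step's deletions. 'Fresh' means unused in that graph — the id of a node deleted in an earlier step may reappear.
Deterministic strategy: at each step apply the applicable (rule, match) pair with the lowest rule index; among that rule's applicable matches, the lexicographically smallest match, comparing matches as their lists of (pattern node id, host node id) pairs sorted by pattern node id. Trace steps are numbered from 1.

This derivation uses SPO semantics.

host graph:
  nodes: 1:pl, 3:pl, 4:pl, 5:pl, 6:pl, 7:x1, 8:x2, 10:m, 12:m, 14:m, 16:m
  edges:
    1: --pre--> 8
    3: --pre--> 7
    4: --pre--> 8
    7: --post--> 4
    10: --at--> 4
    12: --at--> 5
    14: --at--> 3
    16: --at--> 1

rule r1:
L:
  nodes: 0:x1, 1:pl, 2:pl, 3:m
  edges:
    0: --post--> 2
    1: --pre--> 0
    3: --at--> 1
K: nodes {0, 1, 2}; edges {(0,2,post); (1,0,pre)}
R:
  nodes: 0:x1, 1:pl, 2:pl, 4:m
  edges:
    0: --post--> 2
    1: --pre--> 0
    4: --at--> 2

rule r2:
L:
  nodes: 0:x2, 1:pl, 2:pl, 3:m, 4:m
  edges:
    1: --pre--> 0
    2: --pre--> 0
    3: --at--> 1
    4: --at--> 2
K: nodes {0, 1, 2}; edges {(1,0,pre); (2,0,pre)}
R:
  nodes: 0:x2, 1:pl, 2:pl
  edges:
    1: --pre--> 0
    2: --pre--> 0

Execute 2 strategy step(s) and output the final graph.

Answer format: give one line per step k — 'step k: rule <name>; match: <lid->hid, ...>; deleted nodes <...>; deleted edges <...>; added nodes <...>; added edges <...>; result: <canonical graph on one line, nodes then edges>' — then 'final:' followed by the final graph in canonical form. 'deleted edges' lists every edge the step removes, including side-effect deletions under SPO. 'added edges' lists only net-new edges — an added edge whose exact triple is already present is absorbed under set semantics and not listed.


step 1: rule r1; match: 0->7, 1->3, 2->4, 3->14; deleted nodes 14; deleted edges (14,3,at); added nodes 17; added edges (17,4,at); result: nodes: 1:pl, 3:pl, 4:pl, 5:pl, 6:pl, 7:x1, 8:x2, 10:m, 12:m, 16:m, 17:m edges: (1,8,pre); (3,7,pre); (4,8,pre); (7,4,post); (10,4,at); (12,5,at); (16,1,at); (17,4,at)
step 2: rule r2; match: 0->8, 1->1, 2->4, 3->16, 4->10; deleted nodes 10, 16; deleted edges (10,4,at); (16,1,at); added nodes (none); added edges (none); result: nodes: 1:pl, 3:pl, 4:pl, 5:pl, 6:pl, 7:x1, 8:x2, 12:m, 17:m edges: (1,8,pre); (3,7,pre); (4,8,pre); (7,4,post); (12,5,at); (17,4,at)
final:
nodes: 1:pl, 3:pl, 4:pl, 5:pl, 6:pl, 7:x1, 8:x2, 12:m, 17:m
edges: (1,8,pre); (3,7,pre); (4,8,pre); (7,4,post); (12,5,at); (17,4,at)


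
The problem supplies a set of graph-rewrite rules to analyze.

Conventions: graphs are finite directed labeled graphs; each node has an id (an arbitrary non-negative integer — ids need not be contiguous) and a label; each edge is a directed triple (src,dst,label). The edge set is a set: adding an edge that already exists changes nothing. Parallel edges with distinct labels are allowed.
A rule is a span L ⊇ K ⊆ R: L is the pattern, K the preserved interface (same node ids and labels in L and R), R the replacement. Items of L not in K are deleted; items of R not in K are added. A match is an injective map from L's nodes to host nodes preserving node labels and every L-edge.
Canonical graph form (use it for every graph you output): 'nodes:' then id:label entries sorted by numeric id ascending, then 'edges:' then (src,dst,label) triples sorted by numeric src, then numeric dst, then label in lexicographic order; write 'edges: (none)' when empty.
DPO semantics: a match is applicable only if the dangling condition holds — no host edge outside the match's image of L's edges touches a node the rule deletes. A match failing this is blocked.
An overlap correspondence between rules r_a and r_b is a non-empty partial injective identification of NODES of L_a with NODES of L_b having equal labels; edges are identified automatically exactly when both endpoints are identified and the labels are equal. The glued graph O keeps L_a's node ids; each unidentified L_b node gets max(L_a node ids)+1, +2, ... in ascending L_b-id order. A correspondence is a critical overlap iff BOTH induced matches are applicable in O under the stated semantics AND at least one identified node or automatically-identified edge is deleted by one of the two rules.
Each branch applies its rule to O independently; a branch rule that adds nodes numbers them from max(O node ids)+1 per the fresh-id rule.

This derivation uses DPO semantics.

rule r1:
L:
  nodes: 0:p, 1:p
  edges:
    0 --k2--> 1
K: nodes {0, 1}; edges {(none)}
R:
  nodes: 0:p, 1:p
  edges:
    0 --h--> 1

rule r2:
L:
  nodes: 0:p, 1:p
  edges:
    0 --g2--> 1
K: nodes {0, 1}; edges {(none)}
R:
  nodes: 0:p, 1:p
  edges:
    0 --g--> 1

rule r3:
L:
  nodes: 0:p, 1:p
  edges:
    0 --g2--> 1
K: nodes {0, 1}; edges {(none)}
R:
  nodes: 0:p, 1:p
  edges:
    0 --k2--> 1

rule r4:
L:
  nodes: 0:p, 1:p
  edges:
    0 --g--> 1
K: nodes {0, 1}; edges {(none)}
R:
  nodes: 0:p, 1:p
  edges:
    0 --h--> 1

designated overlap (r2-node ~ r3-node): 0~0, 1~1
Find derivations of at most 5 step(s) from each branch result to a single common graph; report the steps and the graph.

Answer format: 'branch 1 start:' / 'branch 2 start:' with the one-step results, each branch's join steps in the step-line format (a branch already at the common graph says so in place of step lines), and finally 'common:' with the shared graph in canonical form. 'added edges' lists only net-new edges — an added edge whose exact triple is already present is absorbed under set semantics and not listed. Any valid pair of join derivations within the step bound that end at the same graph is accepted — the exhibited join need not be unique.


branch 1 start:
nodes: 0:p, 1:p
edges: (0,1,g)
branch 2 start:
nodes: 0:p, 1:p
edges: (0,1,k2)
branch 1 step 1: rule r4; match: 0->0, 1->1; deleted nodes (none); deleted edges (0,1,g); added nodes (none); added edges (0,1,h); result: nodes: 0:p, 1:p edges: (0,1,h)
branch 2 step 1: rule r1; match: 0->0, 1->1; deleted nodes (none); deleted edges (0,1,k2); added nodes (none); added edges (0,1,h); result: nodes: 0:p, 1:p edges: (0,1,h)
common:
nodes: 0:p, 1:p
edges: (0,1,h)


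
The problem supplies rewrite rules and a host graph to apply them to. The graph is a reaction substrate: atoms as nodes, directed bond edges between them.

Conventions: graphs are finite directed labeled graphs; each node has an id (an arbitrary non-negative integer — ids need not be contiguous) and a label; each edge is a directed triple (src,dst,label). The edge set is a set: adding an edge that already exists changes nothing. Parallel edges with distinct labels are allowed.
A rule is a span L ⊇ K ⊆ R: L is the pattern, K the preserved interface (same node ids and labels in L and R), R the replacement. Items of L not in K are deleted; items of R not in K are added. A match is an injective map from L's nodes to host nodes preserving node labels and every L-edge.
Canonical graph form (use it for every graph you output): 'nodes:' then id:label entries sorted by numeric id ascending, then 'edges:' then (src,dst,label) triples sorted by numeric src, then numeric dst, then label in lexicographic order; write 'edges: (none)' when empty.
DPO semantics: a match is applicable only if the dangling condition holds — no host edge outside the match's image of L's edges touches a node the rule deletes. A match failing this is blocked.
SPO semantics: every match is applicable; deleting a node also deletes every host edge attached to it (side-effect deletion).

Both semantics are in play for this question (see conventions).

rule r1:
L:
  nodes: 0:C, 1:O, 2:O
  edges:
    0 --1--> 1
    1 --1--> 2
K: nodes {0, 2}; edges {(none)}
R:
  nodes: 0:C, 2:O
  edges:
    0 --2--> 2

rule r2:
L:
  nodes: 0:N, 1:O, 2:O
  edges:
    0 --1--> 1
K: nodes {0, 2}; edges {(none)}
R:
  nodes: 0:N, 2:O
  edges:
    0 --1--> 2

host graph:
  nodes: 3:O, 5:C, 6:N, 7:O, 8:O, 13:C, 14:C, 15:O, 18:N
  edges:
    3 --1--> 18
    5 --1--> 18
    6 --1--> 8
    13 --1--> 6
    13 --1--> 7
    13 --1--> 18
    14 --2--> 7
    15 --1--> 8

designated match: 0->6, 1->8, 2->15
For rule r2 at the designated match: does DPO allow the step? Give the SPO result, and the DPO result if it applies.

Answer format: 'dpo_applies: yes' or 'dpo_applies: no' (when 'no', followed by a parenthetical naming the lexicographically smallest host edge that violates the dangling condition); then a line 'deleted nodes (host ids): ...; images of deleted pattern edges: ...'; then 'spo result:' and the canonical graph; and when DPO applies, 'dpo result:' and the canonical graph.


dpo_applies: no
(the rule deletes node 8, which keeps host edge (15,8,1) outside the match image — the dangling condition fails, DPO blocks; SPO proceeds and side-deletes such edges)
deleted nodes (host ids): 8; images of deleted pattern edges: (6,8,1)
spo result:
nodes: 3:O, 5:C, 6:N, 7:O, 13:C, 14:C, 15:O, 18:N
edges: (3,18,1); (5,18,1); (6,15,1); (13,6,1); (13,7,1); (13,18,1); (14,7,2)


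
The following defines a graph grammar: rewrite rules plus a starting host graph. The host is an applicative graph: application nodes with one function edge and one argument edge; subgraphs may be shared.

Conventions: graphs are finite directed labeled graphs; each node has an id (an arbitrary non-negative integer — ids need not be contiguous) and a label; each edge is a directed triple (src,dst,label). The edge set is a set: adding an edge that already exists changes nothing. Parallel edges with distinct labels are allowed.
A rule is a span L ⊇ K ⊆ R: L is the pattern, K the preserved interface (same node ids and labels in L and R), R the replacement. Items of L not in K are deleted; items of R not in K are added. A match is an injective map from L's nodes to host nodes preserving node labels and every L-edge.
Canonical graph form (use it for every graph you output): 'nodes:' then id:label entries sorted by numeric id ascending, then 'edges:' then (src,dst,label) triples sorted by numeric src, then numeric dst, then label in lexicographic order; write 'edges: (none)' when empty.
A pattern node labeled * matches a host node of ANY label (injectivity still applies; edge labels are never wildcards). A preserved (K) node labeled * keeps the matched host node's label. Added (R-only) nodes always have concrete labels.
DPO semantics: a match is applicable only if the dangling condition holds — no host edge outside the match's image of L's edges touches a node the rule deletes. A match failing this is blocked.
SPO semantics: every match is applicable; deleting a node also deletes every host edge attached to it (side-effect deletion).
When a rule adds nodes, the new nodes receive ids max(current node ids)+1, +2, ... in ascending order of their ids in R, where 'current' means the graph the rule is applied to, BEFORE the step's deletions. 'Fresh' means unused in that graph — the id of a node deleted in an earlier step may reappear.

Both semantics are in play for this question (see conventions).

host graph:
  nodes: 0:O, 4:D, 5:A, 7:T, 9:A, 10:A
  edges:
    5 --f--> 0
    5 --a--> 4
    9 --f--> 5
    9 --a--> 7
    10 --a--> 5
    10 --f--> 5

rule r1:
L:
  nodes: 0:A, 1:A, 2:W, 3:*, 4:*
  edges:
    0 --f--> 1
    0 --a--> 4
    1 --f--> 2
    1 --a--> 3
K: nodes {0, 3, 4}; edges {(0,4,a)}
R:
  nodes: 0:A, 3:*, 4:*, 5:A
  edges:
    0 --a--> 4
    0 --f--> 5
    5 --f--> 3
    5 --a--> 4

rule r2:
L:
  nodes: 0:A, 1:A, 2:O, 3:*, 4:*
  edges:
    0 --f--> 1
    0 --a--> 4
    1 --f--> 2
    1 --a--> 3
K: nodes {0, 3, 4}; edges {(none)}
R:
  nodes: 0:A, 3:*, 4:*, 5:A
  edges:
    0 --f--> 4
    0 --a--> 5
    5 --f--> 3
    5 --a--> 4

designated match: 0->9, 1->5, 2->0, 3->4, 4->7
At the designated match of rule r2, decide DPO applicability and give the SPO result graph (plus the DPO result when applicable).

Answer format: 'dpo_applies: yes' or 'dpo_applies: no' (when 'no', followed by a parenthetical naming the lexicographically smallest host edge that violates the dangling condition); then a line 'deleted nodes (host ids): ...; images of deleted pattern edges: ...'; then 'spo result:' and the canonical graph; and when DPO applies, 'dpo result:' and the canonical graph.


dpo_applies: no
(the rule deletes node 5, which keeps host edge (10,5,a) outside the match image — the dangling condition fails, DPO blocks; SPO proceeds and side-deletes such edges)
deleted nodes (host ids): 0, 5; images of deleted pattern edges: (5,0,f); (5,4,a); (9,5,f); (9,7,a)
spo result:
nodes: 4:D, 7:T, 9:A, 10:A, 11:A
edges: (9,7,f); (9,11,a); (11,4,f); (11,7,a)


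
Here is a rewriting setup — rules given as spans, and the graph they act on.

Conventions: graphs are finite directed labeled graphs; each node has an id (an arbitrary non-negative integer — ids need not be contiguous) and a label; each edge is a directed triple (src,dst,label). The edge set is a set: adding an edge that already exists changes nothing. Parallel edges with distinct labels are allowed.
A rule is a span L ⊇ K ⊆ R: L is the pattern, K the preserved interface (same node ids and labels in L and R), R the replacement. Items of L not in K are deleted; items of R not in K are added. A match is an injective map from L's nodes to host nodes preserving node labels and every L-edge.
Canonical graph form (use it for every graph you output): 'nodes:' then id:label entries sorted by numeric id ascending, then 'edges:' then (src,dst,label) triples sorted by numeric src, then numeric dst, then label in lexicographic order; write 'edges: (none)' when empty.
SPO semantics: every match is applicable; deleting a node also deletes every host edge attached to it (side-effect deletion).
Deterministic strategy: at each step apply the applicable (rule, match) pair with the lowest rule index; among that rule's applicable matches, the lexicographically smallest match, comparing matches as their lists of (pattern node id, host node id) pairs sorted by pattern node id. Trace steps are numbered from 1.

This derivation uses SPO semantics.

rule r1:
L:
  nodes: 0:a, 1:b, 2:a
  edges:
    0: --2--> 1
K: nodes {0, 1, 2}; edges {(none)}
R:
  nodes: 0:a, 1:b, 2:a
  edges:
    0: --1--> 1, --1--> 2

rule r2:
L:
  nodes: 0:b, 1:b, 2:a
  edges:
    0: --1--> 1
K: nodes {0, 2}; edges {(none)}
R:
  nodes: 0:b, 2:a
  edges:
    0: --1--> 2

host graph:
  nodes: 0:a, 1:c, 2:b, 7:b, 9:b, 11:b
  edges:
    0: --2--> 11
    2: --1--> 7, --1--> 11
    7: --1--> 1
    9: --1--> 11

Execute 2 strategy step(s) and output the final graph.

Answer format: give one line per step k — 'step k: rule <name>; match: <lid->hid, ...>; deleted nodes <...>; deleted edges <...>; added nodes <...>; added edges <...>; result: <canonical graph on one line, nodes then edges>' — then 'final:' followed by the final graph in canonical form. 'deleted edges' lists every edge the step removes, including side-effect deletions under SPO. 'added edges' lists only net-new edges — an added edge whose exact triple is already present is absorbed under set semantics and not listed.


step 1: rule r2; match: 0->2, 1->7, 2->0; deleted nodes 7; deleted edges (2,7,1); (7,1,1); added nodes (none); added edges (2,0,1); result: nodes: 0:a, 1:c, 2:b, 9:b, 11:b edges: (0,11,2); (2,0,1); (2,11,1); (9,11,1)
step 2: rule r2; match: 0->2, 1->11, 2->0; deleted nodes 11; deleted edges (0,11,2); (2,11,1); (9,11,1); added nodes (none); added edges (none); result: nodes: 0:a, 1:c, 2:b, 9:b edges: (2,0,1)
final:
nodes: 0:a, 1:c, 2:b, 9:b
edges: (2,0,1)


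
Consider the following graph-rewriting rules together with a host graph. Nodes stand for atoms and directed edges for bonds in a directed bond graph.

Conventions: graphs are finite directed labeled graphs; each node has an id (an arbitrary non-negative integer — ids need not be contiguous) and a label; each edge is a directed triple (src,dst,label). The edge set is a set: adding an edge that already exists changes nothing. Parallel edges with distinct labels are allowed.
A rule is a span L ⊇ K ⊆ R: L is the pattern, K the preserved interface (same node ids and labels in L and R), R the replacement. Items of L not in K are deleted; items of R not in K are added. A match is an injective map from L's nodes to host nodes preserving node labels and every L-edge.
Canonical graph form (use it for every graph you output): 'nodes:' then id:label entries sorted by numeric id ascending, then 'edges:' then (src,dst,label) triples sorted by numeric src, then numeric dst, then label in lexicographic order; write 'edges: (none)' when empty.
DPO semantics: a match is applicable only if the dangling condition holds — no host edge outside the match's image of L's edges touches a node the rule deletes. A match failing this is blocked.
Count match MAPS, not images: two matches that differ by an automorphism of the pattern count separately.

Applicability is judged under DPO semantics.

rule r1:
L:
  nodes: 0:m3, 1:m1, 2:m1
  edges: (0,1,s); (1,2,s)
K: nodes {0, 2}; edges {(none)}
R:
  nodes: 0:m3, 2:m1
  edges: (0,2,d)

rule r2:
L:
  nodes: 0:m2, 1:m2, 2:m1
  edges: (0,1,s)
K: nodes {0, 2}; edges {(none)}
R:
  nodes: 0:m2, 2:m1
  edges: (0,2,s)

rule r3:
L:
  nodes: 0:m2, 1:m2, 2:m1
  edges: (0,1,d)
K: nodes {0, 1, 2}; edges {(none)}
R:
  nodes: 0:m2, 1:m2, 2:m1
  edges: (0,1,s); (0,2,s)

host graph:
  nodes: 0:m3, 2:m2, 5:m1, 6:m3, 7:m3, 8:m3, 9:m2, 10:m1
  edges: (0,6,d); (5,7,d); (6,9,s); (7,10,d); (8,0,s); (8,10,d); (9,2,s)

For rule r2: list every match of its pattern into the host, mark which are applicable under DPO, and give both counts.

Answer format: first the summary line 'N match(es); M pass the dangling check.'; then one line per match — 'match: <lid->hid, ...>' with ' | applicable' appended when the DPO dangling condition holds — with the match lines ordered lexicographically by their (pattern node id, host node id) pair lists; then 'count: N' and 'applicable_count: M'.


2 match(es); 2 pass the dangling check.
match: 0->9, 1->2, 2->5 | applicable
match: 0->9, 1->2, 2->10 | applicable
count: 2
applicable_count: 2


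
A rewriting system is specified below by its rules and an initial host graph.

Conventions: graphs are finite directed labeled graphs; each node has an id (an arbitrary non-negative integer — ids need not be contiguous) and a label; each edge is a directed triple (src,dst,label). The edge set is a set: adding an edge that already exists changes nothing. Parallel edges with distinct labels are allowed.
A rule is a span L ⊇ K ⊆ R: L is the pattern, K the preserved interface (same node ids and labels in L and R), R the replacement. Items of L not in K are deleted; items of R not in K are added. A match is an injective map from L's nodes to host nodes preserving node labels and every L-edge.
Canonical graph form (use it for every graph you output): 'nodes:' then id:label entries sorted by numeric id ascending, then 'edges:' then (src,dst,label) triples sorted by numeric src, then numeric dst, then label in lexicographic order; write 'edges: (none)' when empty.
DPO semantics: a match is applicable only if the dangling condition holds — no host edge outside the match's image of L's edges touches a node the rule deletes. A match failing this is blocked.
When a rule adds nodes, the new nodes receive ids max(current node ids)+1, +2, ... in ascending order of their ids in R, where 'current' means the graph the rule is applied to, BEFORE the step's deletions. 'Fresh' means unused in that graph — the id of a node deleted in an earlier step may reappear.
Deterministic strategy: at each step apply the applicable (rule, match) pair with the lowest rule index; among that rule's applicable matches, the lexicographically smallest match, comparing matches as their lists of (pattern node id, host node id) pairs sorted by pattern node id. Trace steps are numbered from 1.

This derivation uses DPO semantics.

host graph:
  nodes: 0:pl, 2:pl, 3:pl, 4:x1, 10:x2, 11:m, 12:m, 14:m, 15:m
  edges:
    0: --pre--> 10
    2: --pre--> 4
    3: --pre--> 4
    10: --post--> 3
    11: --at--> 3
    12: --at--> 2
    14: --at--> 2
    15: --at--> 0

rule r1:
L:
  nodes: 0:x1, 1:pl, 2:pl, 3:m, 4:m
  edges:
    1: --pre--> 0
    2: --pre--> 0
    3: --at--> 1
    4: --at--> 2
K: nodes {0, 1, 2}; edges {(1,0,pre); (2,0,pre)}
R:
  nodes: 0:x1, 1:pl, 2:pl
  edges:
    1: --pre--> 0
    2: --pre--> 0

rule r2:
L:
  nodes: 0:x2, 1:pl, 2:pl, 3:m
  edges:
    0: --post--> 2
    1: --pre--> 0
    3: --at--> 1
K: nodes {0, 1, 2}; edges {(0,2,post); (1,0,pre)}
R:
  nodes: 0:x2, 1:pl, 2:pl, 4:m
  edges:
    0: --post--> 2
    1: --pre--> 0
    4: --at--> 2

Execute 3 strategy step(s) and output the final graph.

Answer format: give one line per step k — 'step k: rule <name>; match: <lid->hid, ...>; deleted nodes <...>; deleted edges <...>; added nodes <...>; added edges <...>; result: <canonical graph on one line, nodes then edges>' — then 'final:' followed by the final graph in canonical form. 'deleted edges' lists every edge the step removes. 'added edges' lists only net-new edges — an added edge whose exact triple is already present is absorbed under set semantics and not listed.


step 1: rule r1; match: 0->4, 1->2, 2->3, 3->12, 4->11; deleted nodes 11, 12; deleted edges (11,3,at); (12,2,at); added nodes (none); added edges (none); result: nodes: 0:pl, 2:pl, 3:pl, 4:x1, 10:x2, 14:m, 15:m edges: (0,10,pre); (2,4,pre); (3,4,pre); (10,3,post); (14,2,at); (15,0,at)
step 2: rule r2; match: 0->10, 1->0, 2->3, 3->15; deleted nodes 15; deleted edges (15,0,at); added nodes 16; added edges (16,3,at); result: nodes: 0:pl, 2:pl, 3:pl, 4:x1, 10:x2, 14:m, 16:m edges: (0,10,pre); (2,4,pre); (3,4,pre); (10,3,post); (14,2,at); (16,3,at)
step 3: rule r1; match: 0->4, 1->2, 2->3, 3->14, 4->16; deleted nodes 14, 16; deleted edges (14,2,at); (16,3,at); added nodes (none); added edges (none); result: nodes: 0:pl, 2:pl, 3:pl, 4:x1, 10:x2 edges: (0,10,pre); (2,4,pre); (3,4,pre); (10,3,post)
final:
nodes: 0:pl, 2:pl, 3:pl, 4:x1, 10:x2
edges: (0,10,pre); (2,4,pre); (3,4,pre); (10,3,post)


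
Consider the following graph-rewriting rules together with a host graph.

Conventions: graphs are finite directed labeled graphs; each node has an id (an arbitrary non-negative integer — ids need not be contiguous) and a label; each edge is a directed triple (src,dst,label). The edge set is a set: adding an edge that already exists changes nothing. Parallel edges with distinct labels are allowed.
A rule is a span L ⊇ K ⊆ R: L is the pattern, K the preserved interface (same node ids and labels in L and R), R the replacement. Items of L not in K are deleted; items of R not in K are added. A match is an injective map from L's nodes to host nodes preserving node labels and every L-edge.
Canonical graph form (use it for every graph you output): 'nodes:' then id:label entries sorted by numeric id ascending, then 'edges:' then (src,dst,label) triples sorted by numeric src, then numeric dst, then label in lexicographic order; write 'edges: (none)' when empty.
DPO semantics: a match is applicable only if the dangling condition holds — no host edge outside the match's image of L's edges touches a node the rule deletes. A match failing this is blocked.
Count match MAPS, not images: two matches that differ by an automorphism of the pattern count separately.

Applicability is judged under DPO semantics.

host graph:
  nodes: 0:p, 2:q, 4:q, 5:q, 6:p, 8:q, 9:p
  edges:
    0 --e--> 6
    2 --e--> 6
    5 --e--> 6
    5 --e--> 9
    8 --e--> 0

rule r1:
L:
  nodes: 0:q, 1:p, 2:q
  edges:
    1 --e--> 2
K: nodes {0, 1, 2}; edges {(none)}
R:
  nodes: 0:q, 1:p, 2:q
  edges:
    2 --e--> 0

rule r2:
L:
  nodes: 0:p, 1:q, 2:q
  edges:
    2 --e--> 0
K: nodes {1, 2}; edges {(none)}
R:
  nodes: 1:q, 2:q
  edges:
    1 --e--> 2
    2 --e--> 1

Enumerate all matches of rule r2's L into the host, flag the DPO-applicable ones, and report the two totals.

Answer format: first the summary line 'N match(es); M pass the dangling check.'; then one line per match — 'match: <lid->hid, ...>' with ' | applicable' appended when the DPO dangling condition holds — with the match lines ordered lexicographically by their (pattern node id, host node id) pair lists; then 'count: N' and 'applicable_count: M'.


12 match(es); 3 pass the dangling check.
match: 0->0, 1->2, 2->8
match: 0->0, 1->4, 2->8
match: 0->0, 1->5, 2->8
match: 0->6, 1->2, 2->5
match: 0->6, 1->4, 2->2
match: 0->6, 1->4, 2->5
match: 0->6, 1->5, 2->2
match: 0->6, 1->8, 2->2
match: 0->6, 1->8, 2->5
match: 0->9, 1->2, 2->5 | applicable
match: 0->9, 1->4, 2->5 | applicable
match: 0->9, 1->8, 2->5 | applicable
count: 12
applicable_count: 3


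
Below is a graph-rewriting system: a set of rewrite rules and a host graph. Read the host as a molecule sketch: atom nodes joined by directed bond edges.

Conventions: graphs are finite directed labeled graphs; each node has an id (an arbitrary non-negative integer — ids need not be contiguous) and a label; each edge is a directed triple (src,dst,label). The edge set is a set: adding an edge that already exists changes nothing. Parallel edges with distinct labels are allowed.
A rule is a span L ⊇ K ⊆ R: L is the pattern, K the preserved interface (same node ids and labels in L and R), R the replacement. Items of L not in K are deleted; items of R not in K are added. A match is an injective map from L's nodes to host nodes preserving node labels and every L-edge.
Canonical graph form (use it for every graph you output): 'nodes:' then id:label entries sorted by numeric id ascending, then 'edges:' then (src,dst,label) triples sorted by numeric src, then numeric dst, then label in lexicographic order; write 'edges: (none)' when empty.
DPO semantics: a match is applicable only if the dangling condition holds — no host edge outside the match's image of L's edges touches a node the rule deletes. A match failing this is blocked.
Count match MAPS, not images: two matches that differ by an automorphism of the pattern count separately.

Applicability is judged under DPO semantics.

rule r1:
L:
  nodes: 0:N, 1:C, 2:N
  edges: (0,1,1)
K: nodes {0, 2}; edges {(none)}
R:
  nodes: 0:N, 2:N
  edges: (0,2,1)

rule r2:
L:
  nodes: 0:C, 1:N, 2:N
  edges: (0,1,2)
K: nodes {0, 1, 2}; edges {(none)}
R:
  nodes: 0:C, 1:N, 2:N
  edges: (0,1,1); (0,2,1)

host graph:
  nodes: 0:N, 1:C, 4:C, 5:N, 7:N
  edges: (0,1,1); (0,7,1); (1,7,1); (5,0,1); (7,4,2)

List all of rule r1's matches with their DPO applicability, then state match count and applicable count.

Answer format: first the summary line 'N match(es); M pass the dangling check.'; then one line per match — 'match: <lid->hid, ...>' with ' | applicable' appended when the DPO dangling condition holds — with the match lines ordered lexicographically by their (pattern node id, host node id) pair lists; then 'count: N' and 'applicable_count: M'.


2 match(es); 0 pass the dangling check.
match: 0->0, 1->1, 2->5
match: 0->0, 1->1, 2->7
count: 2
applicable_count: 0
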